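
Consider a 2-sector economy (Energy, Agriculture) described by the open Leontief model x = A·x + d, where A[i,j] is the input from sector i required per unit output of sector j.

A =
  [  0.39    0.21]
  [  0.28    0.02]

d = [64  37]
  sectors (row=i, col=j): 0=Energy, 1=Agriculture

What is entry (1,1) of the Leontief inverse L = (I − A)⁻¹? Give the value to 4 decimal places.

L[1,1] = 1.1317

Form M = I − A:
  [  0.61   -0.21]
  [ -0.28    0.98]
Leontief inverse L = M⁻¹:
  [  1.8182    0.3896]
  [  0.5195    1.1317]
Total output x = L · d:
  x_0 = 1.8182·64 + 0.3896·37 = 130.7792
  x_1 = 0.5195·64 + 1.1317·37 = 75.1206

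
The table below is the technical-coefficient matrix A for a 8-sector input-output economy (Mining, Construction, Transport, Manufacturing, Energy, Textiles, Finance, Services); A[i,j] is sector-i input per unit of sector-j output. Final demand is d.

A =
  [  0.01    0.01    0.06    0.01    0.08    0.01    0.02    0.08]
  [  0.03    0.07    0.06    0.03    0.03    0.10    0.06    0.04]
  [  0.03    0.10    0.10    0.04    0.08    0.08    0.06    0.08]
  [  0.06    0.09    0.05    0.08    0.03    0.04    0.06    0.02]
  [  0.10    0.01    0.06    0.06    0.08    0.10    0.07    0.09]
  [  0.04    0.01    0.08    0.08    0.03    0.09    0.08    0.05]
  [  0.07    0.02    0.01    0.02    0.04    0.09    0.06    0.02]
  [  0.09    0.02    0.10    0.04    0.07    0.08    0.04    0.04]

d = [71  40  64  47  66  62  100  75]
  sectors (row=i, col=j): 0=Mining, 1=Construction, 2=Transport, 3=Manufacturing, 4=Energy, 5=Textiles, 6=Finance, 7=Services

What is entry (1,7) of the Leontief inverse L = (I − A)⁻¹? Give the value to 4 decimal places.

L[1,7] = 0.0791

Form M = I − A:
  [  0.99   -0.01   -0.06   -0.01   -0.08   -0.01   -0.02   -0.08]
  [ -0.03    0.93   -0.06   -0.03   -0.03   -0.10   -0.06   -0.04]
  [ -0.03   -0.10    0.90   -0.04   -0.08   -0.08   -0.06   -0.08]
  [ -0.06   -0.09   -0.05    0.92   -0.03   -0.04   -0.06   -0.02]
  [ -0.10   -0.01   -0.06   -0.06    0.92   -0.10   -0.07   -0.09]
  [ -0.04   -0.01   -0.08   -0.08   -0.03    0.91   -0.08   -0.05]
  [ -0.07   -0.02   -0.01   -0.02   -0.04   -0.09    0.94   -0.02]
  [ -0.09   -0.02   -0.10   -0.04   -0.07   -0.08   -0.04    0.96]
Leontief inverse L = M⁻¹:
  [  1.0434    0.0304    0.0987    0.0345    0.1138    0.0523    0.0503    0.1116]
  [  0.0687    1.1006    0.1103    0.0655    0.0694    0.1593    0.1050    0.0791]
  [  0.0868    0.1442    1.1716    0.0883    0.1380    0.1629    0.1214    0.1367]
  [  0.0977    0.1246    0.0974    1.1139    0.0694    0.0952    0.1031    0.0583]
  [  0.1561    0.0459    0.1284    0.1073    1.1390    0.1734    0.1271    0.1463]
  [  0.0842    0.0449    0.1342    0.1199    0.0745    1.1508    0.1283    0.0922]
  [  0.0997    0.0373    0.0460    0.0464    0.0711    0.1316    1.0929    0.0509]
  [  0.1349    0.0546    0.1601    0.0800    0.1216    0.1432    0.0893    1.0909]
Total output x = L · d:
  x_0 = 1.0434·71 + 0.0304·40 + 0.0987·64 + 0.0345·47 + 0.1138·66 + 0.0523·62 + 0.0503·100 + 0.1116·75 = 107.4001
  x_1 = 0.0687·71 + 1.1006·40 + 0.1103·64 + 0.0655·47 + 0.0694·66 + 0.1593·62 + 0.1050·100 + 0.0791·75 = 89.9375
  x_2 = 0.0868·71 + 0.1442·40 + 1.1716·64 + 0.0883·47 + 0.1380·66 + 0.1629·62 + 0.1214·100 + 0.1367·75 = 132.6652
  x_3 = 0.0977·71 + 0.1246·40 + 0.0974·64 + 1.1139·47 + 0.0694·66 + 0.0952·62 + 0.1031·100 + 0.0583·75 = 95.6664
  x_4 = 0.1561·71 + 0.0459·40 + 0.1284·64 + 0.1073·47 + 1.1390·66 + 0.1734·62 + 0.1271·100 + 0.1463·75 = 135.7864
  x_5 = 0.0842·71 + 0.0449·40 + 0.1342·64 + 0.1199·47 + 0.0745·66 + 1.1508·62 + 0.1283·100 + 0.0922·75 = 117.9992
  x_6 = 0.0997·71 + 0.0373·40 + 0.0460·64 + 0.0464·47 + 0.0711·66 + 0.1316·62 + 1.0929·100 + 0.0509·75 = 139.6560
  x_7 = 0.1349·71 + 0.0546·40 + 0.1601·64 + 0.0800·47 + 0.1216·66 + 0.1432·62 + 0.0893·100 + 1.0909·75 = 133.4262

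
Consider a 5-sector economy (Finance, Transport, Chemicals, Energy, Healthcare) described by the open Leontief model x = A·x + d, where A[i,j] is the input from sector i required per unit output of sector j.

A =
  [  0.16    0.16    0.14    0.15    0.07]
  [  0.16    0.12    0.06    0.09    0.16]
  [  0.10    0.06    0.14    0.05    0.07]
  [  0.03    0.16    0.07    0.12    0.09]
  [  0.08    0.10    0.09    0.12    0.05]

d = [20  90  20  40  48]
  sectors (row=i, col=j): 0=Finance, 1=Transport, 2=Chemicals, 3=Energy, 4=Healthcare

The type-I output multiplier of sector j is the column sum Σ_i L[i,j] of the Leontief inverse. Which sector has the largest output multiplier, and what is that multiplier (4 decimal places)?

Transport (2.2665)

Form M = I − A:
  [  0.84   -0.16   -0.14   -0.15   -0.07]
  [ -0.16    0.88   -0.06   -0.09   -0.16]
  [ -0.10   -0.06    0.86   -0.05   -0.07]
  [ -0.03   -0.16   -0.07    0.88   -0.09]
  [ -0.08   -0.10   -0.09   -0.12    0.95]
Leontief inverse L = M⁻¹:
  [  1.3188    0.3374    0.2842    0.3032    0.2037]
  [  0.2992    1.2760    0.1849    0.2291    0.2723]
  [  0.1965    0.1618    1.2327    0.1400    0.1458]
  [  0.1332    0.2782    0.1598    1.2217    0.1842]
  [  0.1780    0.2132    0.1804    0.2172    1.1355]
Total output x = L · d:
  x_0 = 1.3188·20 + 0.3374·90 + 0.2842·20 + 0.3032·40 + 0.2037·48 = 84.3367
  x_1 = 0.2992·20 + 1.2760·90 + 0.1849·20 + 0.2291·40 + 0.2723·48 = 146.7505
  x_2 = 0.1965·20 + 0.1618·90 + 1.2327·20 + 0.1400·40 + 0.1458·48 = 55.7410
  x_3 = 0.1332·20 + 0.2782·90 + 0.1598·20 + 1.2217·40 + 0.1842·48 = 88.6039
  x_4 = 0.1780·20 + 0.2132·90 + 0.1804·20 + 0.2172·40 + 1.1355·48 = 89.5486
Output multipliers (column sums of L):
  Finance: 2.1256
  Transport: 2.2665
  Chemicals: 2.0420
  Energy: 2.1113
  Healthcare: 1.9415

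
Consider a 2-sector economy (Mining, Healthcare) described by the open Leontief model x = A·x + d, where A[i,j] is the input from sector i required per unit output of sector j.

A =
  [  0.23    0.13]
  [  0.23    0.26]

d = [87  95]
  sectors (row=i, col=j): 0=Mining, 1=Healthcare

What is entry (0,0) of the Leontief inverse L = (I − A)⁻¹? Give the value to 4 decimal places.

Form M = I − A:
  [  0.77   -0.13]
  [ -0.23    0.74]
Leontief inverse L = M⁻¹:
  [  1.3706    0.2408]
  [  0.4260    1.4262]
Total output x = L · d:
  x_0 = 1.3706·87 + 0.2408·95 = 142.1189
  x_1 = 0.4260·87 + 1.4262·95 = 172.5505

L[0,0] = 1.3706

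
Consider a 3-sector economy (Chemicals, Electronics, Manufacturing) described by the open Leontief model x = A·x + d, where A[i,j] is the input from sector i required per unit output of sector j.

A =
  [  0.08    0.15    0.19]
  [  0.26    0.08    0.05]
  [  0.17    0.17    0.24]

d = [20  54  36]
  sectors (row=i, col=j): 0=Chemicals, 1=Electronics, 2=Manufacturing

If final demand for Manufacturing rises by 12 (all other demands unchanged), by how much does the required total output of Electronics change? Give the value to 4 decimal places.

Form M = I − A:
  [  0.92   -0.15   -0.19]
  [ -0.26    0.92   -0.05]
  [ -0.17   -0.17    0.76]
Leontief inverse L = M⁻¹:
  [  1.2194    0.2583    0.3218]
  [  0.3639    1.1774    0.1684]
  [  0.3542    0.3211    1.4255]
Total output x = L · d:
  x_0 = 1.2194·20 + 0.2583·54 + 0.3218·36 = 49.9228
  x_1 = 0.3639·20 + 1.1774·54 + 0.1684·36 = 76.9206
  x_2 = 0.3542·20 + 0.3211·54 + 1.4255·36 = 75.7413
Δx_1 = L[1,2] · Δd_2 = 0.1684 · 12 = 2.0211

2.0211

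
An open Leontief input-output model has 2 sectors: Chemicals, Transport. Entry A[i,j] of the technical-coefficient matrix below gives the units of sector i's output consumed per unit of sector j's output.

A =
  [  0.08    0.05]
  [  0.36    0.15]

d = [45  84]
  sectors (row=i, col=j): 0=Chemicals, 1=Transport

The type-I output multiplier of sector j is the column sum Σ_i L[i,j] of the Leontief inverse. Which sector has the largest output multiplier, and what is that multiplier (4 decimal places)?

Chemicals (1.5838)

Form M = I − A:
  [  0.92   -0.05]
  [ -0.36    0.85]
Leontief inverse L = M⁻¹:
  [  1.1126    0.0654]
  [  0.4712    1.2042]
Total output x = L · d:
  x_0 = 1.1126·45 + 0.0654·84 = 55.5628
  x_1 = 0.4712·45 + 1.2042·84 = 122.3560
Output multipliers (column sums of L):
  Chemicals: 1.5838
  Transport: 1.2696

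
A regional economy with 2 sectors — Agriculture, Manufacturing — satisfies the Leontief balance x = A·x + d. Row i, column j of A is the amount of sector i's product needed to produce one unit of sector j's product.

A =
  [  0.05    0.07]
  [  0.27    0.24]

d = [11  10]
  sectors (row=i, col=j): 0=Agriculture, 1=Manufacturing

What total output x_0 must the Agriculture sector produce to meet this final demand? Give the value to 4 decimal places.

Form M = I − A:
  [  0.95   -0.07]
  [ -0.27    0.76]
Leontief inverse L = M⁻¹:
  [  1.0809    0.0996]
  [  0.3840    1.3512]
Total output x = L · d:
  x_0 = 1.0809·11 + 0.0996·10 = 12.8858
  x_1 = 0.3840·11 + 1.3512·10 = 17.7357

12.8858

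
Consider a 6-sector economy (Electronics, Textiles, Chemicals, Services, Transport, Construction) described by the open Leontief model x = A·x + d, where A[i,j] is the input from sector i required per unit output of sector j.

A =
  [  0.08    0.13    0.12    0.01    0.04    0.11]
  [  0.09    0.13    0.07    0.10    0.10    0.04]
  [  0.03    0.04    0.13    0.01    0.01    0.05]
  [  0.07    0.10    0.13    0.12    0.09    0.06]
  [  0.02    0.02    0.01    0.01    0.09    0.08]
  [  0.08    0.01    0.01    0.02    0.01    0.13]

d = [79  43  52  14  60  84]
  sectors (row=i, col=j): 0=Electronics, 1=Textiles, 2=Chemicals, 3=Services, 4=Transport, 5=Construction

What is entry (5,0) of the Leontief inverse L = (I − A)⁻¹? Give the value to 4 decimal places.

Form M = I − A:
  [  0.92   -0.13   -0.12   -0.01   -0.04   -0.11]
  [ -0.09    0.87   -0.07   -0.10   -0.10   -0.04]
  [ -0.03   -0.04    0.87   -0.01   -0.01   -0.05]
  [ -0.07   -0.10   -0.13    0.88   -0.09   -0.06]
  [ -0.02   -0.02   -0.01   -0.01    0.91   -0.08]
  [ -0.08   -0.01   -0.01   -0.02   -0.01    0.87]
Leontief inverse L = M⁻¹:
  [  1.1307    0.1857    0.1799    0.0408    0.0780    0.1718]
  [  0.1454    1.1989    0.1410    0.1437    0.1551    0.1058]
  [  0.0539    0.0659    1.1669    0.0235    0.0256    0.0809]
  [  0.1260    0.1669    0.2078    1.1637    0.1427    0.1289]
  [  0.0397    0.0361    0.0254    0.0200    1.1081    0.1114]
  [  0.1096    0.0359    0.0366    0.0327    0.0253    1.1716]
Total output x = L · d:
  x_0 = 1.1307·79 + 0.1857·43 + 0.1799·52 + 0.0408·14 + 0.0780·60 + 0.1718·84 = 126.3498
  x_1 = 0.1454·79 + 1.1989·43 + 0.1410·52 + 0.1437·14 + 0.1551·60 + 0.1058·84 = 90.5699
  x_2 = 0.0539·79 + 0.0659·43 + 1.1669·52 + 0.0235·14 + 0.0256·60 + 0.0809·84 = 76.4316
  x_3 = 0.1260·79 + 0.1669·43 + 0.2078·52 + 1.1637·14 + 0.1427·60 + 0.1289·84 = 63.6126
  x_4 = 0.0397·79 + 0.0361·43 + 0.0254·52 + 0.0200·14 + 1.1081·60 + 0.1114·84 = 82.1302
  x_5 = 0.1096·79 + 0.0359·43 + 0.0366·52 + 0.0327·14 + 0.0253·60 + 1.1716·84 = 112.4960

L[5,0] = 0.1096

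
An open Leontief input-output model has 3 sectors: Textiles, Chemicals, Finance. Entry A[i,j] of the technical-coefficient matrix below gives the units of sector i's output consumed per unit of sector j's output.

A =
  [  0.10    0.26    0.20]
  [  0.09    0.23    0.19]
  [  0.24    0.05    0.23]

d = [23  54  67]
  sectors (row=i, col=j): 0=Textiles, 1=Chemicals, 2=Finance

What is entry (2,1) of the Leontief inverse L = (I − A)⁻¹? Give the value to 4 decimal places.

Form M = I − A:
  [  0.90   -0.26   -0.20]
  [ -0.09    0.77   -0.19]
  [ -0.24   -0.05    0.77]
Leontief inverse L = M⁻¹:
  [  1.2757    0.4596    0.4448]
  [  0.2512    1.4104    0.4133]
  [  0.4139    0.2348    1.4642]
Total output x = L · d:
  x_0 = 1.2757·23 + 0.4596·54 + 0.4448·67 = 83.9594
  x_1 = 0.2512·23 + 1.4104·54 + 0.4133·67 = 109.6279
  x_2 = 0.4139·23 + 0.2348·54 + 1.4642·67 = 120.3008

L[2,1] = 0.2348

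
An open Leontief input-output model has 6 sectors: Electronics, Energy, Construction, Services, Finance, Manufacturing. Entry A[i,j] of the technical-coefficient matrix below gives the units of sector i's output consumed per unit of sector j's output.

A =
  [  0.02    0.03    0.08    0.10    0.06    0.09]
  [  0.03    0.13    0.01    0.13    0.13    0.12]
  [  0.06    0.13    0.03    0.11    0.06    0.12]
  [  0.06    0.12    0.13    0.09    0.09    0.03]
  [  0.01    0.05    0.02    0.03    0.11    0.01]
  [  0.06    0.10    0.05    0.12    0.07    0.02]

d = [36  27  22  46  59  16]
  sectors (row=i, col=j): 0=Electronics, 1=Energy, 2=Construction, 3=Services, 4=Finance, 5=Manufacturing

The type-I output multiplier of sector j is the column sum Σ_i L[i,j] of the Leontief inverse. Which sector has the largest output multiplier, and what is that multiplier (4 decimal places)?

Form M = I − A:
  [  0.98   -0.03   -0.08   -0.10   -0.06   -0.09]
  [ -0.03    0.87   -0.01   -0.13   -0.13   -0.12]
  [ -0.06   -0.13    0.97   -0.11   -0.06   -0.12]
  [ -0.06   -0.12   -0.13    0.91   -0.09   -0.03]
  [ -0.01   -0.05   -0.02   -0.03    0.89   -0.01]
  [ -0.06   -0.10   -0.05   -0.12   -0.07    0.98]
Leontief inverse L = M⁻¹:
  [  1.0499    0.0985    0.1188    0.1648    0.1200    0.1293]
  [  0.0675    1.2239    0.0611    0.2198    0.2232    0.1726]
  [  0.0975    0.2211    1.0802    0.2009    0.1458    0.1759]
  [  0.0972    0.2135    0.1768    1.1798    0.1764    0.0946]
  [  0.0221    0.0840    0.0360    0.0606    1.1483    0.0303]
  [  0.0896    0.1743    0.0929    0.1916    0.1412    1.0687]
Total output x = L · d:
  x_0 = 1.0499·36 + 0.0985·27 + 0.1188·22 + 0.1648·46 + 0.1200·59 + 0.1293·16 = 59.8008
  x_1 = 0.0675·36 + 1.2239·27 + 0.0611·22 + 0.2198·46 + 0.2232·59 + 0.1726·16 = 62.8599
  x_2 = 0.0975·36 + 0.2211·27 + 1.0802·22 + 0.2009·46 + 0.1458·59 + 0.1759·16 = 53.9036
  x_3 = 0.0972·36 + 0.2135·27 + 0.1768·22 + 1.1798·46 + 0.1764·59 + 0.0946·16 = 79.3453
  x_4 = 0.0221·36 + 0.0840·27 + 0.0360·22 + 0.0606·46 + 1.1483·59 + 0.0303·16 = 74.8782
  x_5 = 0.0896·36 + 0.1743·27 + 0.0929·22 + 0.1916·46 + 0.1412·59 + 1.0687·16 = 44.2165
Output multipliers (column sums of L):
  Electronics: 1.4238
  Energy: 2.0152
  Construction: 1.5660
  Services: 2.0174
  Finance: 1.9550
  Manufacturing: 1.6714

Services (2.0174)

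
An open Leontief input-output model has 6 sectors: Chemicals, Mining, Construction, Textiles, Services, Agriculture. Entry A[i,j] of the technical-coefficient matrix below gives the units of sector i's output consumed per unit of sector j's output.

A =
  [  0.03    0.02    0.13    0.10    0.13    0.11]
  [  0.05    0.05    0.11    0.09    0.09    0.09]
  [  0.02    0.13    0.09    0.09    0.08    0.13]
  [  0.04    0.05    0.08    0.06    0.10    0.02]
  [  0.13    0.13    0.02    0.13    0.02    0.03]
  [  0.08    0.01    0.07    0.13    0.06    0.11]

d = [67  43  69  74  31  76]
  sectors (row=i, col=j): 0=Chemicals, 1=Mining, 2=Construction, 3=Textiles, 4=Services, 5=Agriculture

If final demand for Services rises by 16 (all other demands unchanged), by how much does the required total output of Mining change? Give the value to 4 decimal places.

Form M = I − A:
  [  0.97   -0.02   -0.13   -0.10   -0.13   -0.11]
  [ -0.05    0.95   -0.11   -0.09   -0.09   -0.09]
  [ -0.02   -0.13    0.91   -0.09   -0.08   -0.13]
  [ -0.04   -0.05   -0.08    0.94   -0.10   -0.02]
  [ -0.13   -0.13   -0.02   -0.13    0.98   -0.03]
  [ -0.08   -0.01   -0.07   -0.13   -0.06    0.89]
Leontief inverse L = M⁻¹:
  [  1.0901    0.0905    0.2026    0.1974    0.2009    0.1847]
  [  0.1030    1.1124    0.1808    0.1790    0.1587    0.1610]
  [  0.0803    0.1955    1.1703    0.1900    0.1564    0.2102]
  [  0.0800    0.1000    0.1310    1.1247    0.1495    0.0695]
  [  0.1745    0.1787    0.0963    0.2095    1.0950    0.0953]
  [  0.1289    0.0627    0.1379    0.2131    0.1278    1.1751]
Total output x = L · d:
  x_0 = 1.0901·67 + 0.0905·43 + 0.2026·69 + 0.1974·74 + 0.2009·31 + 0.1847·76 = 125.7759
  x_1 = 0.1030·67 + 1.1124·43 + 0.1808·69 + 0.1790·74 + 0.1587·31 + 0.1610·76 = 97.6062
  x_2 = 0.0803·67 + 0.1955·43 + 1.1703·69 + 0.1900·74 + 0.1564·31 + 0.2102·76 = 129.4214
  x_3 = 0.0800·67 + 0.1000·43 + 0.1310·69 + 1.1247·74 + 0.1495·31 + 0.0695·76 = 111.8455
  x_4 = 0.1745·67 + 0.1787·43 + 0.0963·69 + 0.2095·74 + 1.0950·31 + 0.0953·76 = 82.7190
  x_5 = 0.1289·67 + 0.0627·43 + 0.1379·69 + 0.2131·74 + 0.1278·31 + 1.1751·76 = 129.8884
Δx_1 = L[1,4] · Δd_4 = 0.1587 · 16 = 2.5391

2.5391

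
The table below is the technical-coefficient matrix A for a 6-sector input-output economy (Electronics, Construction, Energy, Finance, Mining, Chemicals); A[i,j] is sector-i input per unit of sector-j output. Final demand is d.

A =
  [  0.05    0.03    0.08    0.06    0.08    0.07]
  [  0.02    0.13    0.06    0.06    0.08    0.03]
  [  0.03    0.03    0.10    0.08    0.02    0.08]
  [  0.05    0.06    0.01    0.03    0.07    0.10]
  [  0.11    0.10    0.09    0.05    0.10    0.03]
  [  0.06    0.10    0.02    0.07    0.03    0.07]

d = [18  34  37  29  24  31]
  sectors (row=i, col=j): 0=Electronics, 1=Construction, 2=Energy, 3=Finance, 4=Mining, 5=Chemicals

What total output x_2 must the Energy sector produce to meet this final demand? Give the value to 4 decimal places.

Form M = I − A:
  [  0.95   -0.03   -0.08   -0.06   -0.08   -0.07]
  [ -0.02    0.87   -0.06   -0.06   -0.08   -0.03]
  [ -0.03   -0.03    0.90   -0.08   -0.02   -0.08]
  [ -0.05   -0.06   -0.01    0.97   -0.07   -0.10]
  [ -0.11   -0.10   -0.09   -0.05    0.90   -0.03]
  [ -0.06   -0.10   -0.02   -0.07   -0.03    0.93]
Leontief inverse L = M⁻¹:
  [  1.0831    0.0737    0.1163    0.0949    0.1164    0.1079]
  [  0.0511    1.1825    0.0980    0.0953    0.1214    0.0646]
  [  0.0560    0.0676    1.1293    0.1117    0.0487    0.1171]
  [  0.0795    0.1041    0.0391    1.0603    0.1040    0.1301]
  [  0.1510    0.1578    0.1419    0.0957    1.1517    0.0761]
  [  0.0874    0.1463    0.0498    0.1017    0.0666    1.1039]
Total output x = L · d:
  x_0 = 1.0831·18 + 0.0737·34 + 0.1163·37 + 0.0949·29 + 0.1164·24 + 0.1079·31 = 35.1945
  x_1 = 0.0511·18 + 1.1825·34 + 0.0980·37 + 0.0953·29 + 0.1214·24 + 0.0646·31 = 52.4329
  x_2 = 0.0560·18 + 0.0676·34 + 1.1293·37 + 0.1117·29 + 0.0487·24 + 0.1171·31 = 53.1323
  x_3 = 0.0795·18 + 0.1041·34 + 0.0391·37 + 1.0603·29 + 0.1040·24 + 0.1301·31 = 43.6913
  x_4 = 0.1510·18 + 0.1578·34 + 0.1419·37 + 0.0957·29 + 1.1517·24 + 0.0761·31 = 46.1066
  x_5 = 0.0874·18 + 0.1463·34 + 0.0498·37 + 0.1017·29 + 0.0666·24 + 1.1039·31 = 47.1604

53.1323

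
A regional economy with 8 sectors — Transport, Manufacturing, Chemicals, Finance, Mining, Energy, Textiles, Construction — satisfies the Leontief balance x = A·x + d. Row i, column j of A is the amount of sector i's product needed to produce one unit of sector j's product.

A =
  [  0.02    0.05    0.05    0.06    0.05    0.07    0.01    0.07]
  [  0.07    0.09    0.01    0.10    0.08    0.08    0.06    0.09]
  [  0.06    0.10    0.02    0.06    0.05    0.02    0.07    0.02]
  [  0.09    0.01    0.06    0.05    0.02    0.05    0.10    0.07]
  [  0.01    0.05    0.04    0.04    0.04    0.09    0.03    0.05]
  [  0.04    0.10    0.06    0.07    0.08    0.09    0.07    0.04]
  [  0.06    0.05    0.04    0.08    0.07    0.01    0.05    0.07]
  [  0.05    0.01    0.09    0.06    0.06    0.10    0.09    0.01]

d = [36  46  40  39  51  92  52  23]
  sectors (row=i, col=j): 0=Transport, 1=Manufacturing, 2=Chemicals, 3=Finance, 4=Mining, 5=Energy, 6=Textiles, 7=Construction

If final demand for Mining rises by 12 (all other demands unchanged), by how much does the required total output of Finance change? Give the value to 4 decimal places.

Form M = I − A:
  [  0.98   -0.05   -0.05   -0.06   -0.05   -0.07   -0.01   -0.07]
  [ -0.07    0.91   -0.01   -0.10   -0.08   -0.08   -0.06   -0.09]
  [ -0.06   -0.10    0.98   -0.06   -0.05   -0.02   -0.07   -0.02]
  [ -0.09   -0.01   -0.06    0.95   -0.02   -0.05   -0.10   -0.07]
  [ -0.01   -0.05   -0.04   -0.04    0.96   -0.09   -0.03   -0.05]
  [ -0.04   -0.10   -0.06   -0.07   -0.08    0.91   -0.07   -0.04]
  [ -0.06   -0.05   -0.04   -0.08   -0.07   -0.01    0.95   -0.07]
  [ -0.05   -0.01   -0.09   -0.06   -0.06   -0.10   -0.09    0.99]
Leontief inverse L = M⁻¹:
  [  1.0562    0.0905    0.0841    0.1053    0.0896    0.1179    0.0556    0.1053]
  [  0.1243    1.1475    0.0623    0.1697    0.1401    0.1527    0.1260    0.1485]
  [  0.0984    0.1415    1.0519    0.1099    0.0918    0.0665    0.1129    0.0641]
  [  0.1306    0.0540    0.0997    1.1024    0.0654    0.0979    0.1480    0.1118]
  [  0.0436    0.0900    0.0711    0.0833    1.0785    0.1340    0.0720    0.0836]
  [  0.0922    0.1611    0.1054    0.1376    0.1385    1.1557    0.1320    0.0960]
  [  0.0994    0.0895    0.0771    0.1291    0.1113    0.0596    1.0971    0.1114]
  [  0.0925    0.0622    0.1285    0.1145    0.1077    0.1498    0.1408    1.0544]
Total output x = L · d:
  x_0 = 1.0562·36 + 0.0905·46 + 0.0841·40 + 0.1053·39 + 0.0896·51 + 0.1179·92 + 0.0556·52 + 0.1053·23 = 70.3841
  x_1 = 0.1243·36 + 1.1475·46 + 0.0623·40 + 0.1697·39 + 0.1401·51 + 0.1527·92 + 0.1260·52 + 0.1485·23 = 97.5268
  x_2 = 0.0984·36 + 0.1415·46 + 1.0519·40 + 0.1099·39 + 0.0918·51 + 0.0665·92 + 0.1129·52 + 0.0641·23 = 74.5631
  x_3 = 0.1306·36 + 0.0540·46 + 0.0997·40 + 1.1024·39 + 0.0654·51 + 0.0979·92 + 0.1480·52 + 0.1118·23 = 76.7804
  x_4 = 0.0436·36 + 0.0900·46 + 0.0711·40 + 0.0833·39 + 1.0785·51 + 0.1340·92 + 0.0720·52 + 0.0836·23 = 84.8054
  x_5 = 0.0922·36 + 0.1611·46 + 0.1054·40 + 0.1376·39 + 0.1385·51 + 1.1557·92 + 0.1320·52 + 0.0960·23 = 142.7770
  x_6 = 0.0994·36 + 0.0895·46 + 0.0771·40 + 0.1291·39 + 0.1113·51 + 0.0596·92 + 1.0971·52 + 0.1114·23 = 86.5822
  x_7 = 0.0925·36 + 0.0622·46 + 0.1285·40 + 0.1145·39 + 0.1077·51 + 0.1498·92 + 0.1408·52 + 1.0544·23 = 66.6368
Δx_3 = L[3,4] · Δd_4 = 0.0654 · 12 = 0.7848

0.7848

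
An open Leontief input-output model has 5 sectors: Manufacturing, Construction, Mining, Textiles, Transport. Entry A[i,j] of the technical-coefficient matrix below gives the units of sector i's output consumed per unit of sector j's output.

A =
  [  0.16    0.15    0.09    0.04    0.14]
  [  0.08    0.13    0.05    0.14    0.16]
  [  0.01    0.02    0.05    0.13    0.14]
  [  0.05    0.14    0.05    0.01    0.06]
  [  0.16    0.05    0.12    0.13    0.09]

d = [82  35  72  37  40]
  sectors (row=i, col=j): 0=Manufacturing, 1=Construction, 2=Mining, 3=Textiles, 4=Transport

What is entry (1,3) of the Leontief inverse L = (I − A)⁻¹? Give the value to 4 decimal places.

Form M = I − A:
  [  0.84   -0.15   -0.09   -0.04   -0.14]
  [ -0.08    0.87   -0.05   -0.14   -0.16]
  [ -0.01   -0.02    0.95   -0.13   -0.14]
  [ -0.05   -0.14   -0.05    0.99   -0.06]
  [ -0.16   -0.05   -0.12   -0.13    0.91]
Leontief inverse L = M⁻¹:
  [  1.2803    0.2650    0.1786    0.1495    0.2809]
  [  0.1875    1.2392    0.1312    0.2371    0.2825]
  [  0.0709    0.0792    1.0993    0.1855    0.2062]
  [  0.1105    0.2020    0.0950    1.0737    0.1379]
  [  0.2606    0.1540    0.1971    0.2172    1.2107]
Total output x = L · d:
  x_0 = 1.2803·82 + 0.2650·35 + 0.1786·72 + 0.1495·37 + 0.2809·40 = 143.8848
  x_1 = 0.1875·82 + 1.2392·35 + 0.1312·72 + 0.2371·37 + 0.2825·40 = 88.2649
  x_2 = 0.0709·82 + 0.0792·35 + 1.0993·72 + 0.1855·37 + 0.2062·40 = 102.8534
  x_3 = 0.1105·82 + 0.2020·35 + 0.0950·72 + 1.0737·37 + 0.1379·40 = 68.2210
  x_4 = 0.2606·82 + 0.1540·35 + 0.1971·72 + 0.2172·37 + 1.2107·40 = 97.4131

L[1,3] = 0.2371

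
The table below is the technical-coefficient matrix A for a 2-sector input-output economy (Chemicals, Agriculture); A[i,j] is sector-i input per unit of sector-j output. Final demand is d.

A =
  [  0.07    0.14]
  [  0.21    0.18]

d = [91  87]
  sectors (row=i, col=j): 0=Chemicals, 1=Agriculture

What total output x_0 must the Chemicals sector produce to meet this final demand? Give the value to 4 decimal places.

118.3852

Form M = I − A:
  [  0.93   -0.14]
  [ -0.21    0.82]
Leontief inverse L = M⁻¹:
  [  1.1184    0.1909]
  [  0.2864    1.2684]
Total output x = L · d:
  x_0 = 1.1184·91 + 0.1909·87 = 118.3852
  x_1 = 0.2864·91 + 1.2684·87 = 136.4157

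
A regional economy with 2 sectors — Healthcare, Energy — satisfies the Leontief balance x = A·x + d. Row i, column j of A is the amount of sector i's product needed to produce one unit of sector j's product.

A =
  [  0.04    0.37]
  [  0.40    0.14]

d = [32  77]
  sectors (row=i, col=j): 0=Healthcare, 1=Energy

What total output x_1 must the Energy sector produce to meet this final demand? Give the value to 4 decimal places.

127.9811

Form M = I − A:
  [  0.96   -0.37]
  [ -0.40    0.86]
Leontief inverse L = M⁻¹:
  [  1.2692    0.5460]
  [  0.5903    1.4168]
Total output x = L · d:
  x_0 = 1.2692·32 + 0.5460·77 = 82.6594
  x_1 = 0.5903·32 + 1.4168·77 = 127.9811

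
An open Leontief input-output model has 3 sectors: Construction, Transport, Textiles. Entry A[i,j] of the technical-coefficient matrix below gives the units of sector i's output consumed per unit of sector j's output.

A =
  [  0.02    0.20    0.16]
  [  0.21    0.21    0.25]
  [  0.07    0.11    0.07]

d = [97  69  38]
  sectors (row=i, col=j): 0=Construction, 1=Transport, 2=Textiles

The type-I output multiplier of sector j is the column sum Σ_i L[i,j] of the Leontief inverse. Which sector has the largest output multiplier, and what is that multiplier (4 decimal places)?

Transport (1.9211)

Form M = I − A:
  [  0.98   -0.20   -0.16]
  [ -0.21    0.79   -0.25]
  [ -0.07   -0.11    0.93]
Leontief inverse L = M⁻¹:
  [  1.1085    0.3191    0.2765]
  [  0.3336    1.4111    0.4367]
  [  0.1229    0.1909    1.1477]
Total output x = L · d:
  x_0 = 1.1085·97 + 0.3191·69 + 0.2765·38 = 140.0576
  x_1 = 0.3336·97 + 1.4111·69 + 0.4367·38 = 146.3154
  x_2 = 0.1229·97 + 0.1909·69 + 1.1477·38 = 68.7083
Output multipliers (column sums of L):
  Construction: 1.5650
  Transport: 1.9211
  Textiles: 1.8610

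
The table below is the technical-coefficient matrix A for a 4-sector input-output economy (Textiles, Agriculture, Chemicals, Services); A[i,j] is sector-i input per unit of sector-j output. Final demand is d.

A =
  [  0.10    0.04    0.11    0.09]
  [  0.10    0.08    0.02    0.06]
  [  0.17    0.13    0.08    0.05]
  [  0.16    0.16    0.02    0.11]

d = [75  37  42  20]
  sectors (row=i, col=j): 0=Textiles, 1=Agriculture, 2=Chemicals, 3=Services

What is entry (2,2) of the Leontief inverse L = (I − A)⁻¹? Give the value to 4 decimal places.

Form M = I − A:
  [  0.90   -0.04   -0.11   -0.09]
  [ -0.10    0.92   -0.02   -0.06]
  [ -0.17   -0.13    0.92   -0.05]
  [ -0.16   -0.16   -0.02    0.89]
Leontief inverse L = M⁻¹:
  [  1.1727    0.0947    0.1452    0.1331]
  [  0.1488    1.1158    0.0441    0.0927]
  [  0.2509    0.1872    1.1232    0.1011]
  [  0.2432    0.2218    0.0593    1.1665]
Total output x = L · d:
  x_0 = 1.1727·75 + 0.0947·37 + 0.1452·42 + 0.1331·20 = 100.2154
  x_1 = 0.1488·75 + 1.1158·37 + 0.0441·42 + 0.0927·20 = 56.1483
  x_2 = 0.2509·75 + 0.1872·37 + 1.1232·42 + 0.1011·20 = 74.9448
  x_3 = 0.2432·75 + 0.2218·37 + 0.0593·42 + 1.1665·20 = 52.2664

L[2,2] = 1.1232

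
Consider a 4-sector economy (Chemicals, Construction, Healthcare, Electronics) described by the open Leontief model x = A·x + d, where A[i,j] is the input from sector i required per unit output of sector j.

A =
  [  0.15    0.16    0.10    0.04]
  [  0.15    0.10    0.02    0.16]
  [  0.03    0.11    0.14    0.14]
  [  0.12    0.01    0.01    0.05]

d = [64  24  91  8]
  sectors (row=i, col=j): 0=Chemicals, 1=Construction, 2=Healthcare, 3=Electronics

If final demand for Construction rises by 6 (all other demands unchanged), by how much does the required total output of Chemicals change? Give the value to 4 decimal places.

1.4417

Form M = I − A:
  [  0.85   -0.16   -0.10   -0.04]
  [ -0.15    0.90   -0.02   -0.16]
  [ -0.03   -0.11    0.86   -0.14]
  [ -0.12   -0.01   -0.01    0.95]
Leontief inverse L = M⁻¹:
  [  1.2404    0.2403    0.1512    0.1150]
  [  0.2374    1.1627    0.0571    0.2142]
  [  0.0997    0.1643    1.1806    0.2059]
  [  0.1602    0.0443    0.0321    1.0716]
Total output x = L · d:
  x_0 = 1.2404·64 + 0.2403·24 + 0.1512·91 + 0.1150·8 = 99.8302
  x_1 = 0.2374·64 + 1.1627·24 + 0.0571·91 + 0.2142·8 = 50.0145
  x_2 = 0.0997·64 + 0.1643·24 + 1.1806·91 + 0.2059·8 = 119.4076
  x_3 = 0.1602·64 + 0.0443·24 + 0.0321·91 + 1.0716·8 = 22.8146
Δx_0 = L[0,1] · Δd_1 = 0.2403 · 6 = 1.4417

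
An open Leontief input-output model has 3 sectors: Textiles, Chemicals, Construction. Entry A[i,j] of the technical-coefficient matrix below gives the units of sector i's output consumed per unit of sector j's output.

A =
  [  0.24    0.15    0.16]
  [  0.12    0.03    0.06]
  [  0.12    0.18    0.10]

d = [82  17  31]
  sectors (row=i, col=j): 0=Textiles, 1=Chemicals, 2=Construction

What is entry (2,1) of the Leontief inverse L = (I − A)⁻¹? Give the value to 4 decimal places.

L[2,1] = 0.2513

Form M = I − A:
  [  0.76   -0.15   -0.16]
  [ -0.12    0.97   -0.06]
  [ -0.12   -0.18    0.90]
Leontief inverse L = M⁻¹:
  [  1.3999    0.2659    0.2666]
  [  0.1870    1.0794    0.1052]
  [  0.2241    0.2513    1.1677]
Total output x = L · d:
  x_0 = 1.3999·82 + 0.2659·17 + 0.2666·31 = 127.5754
  x_1 = 0.1870·82 + 1.0794·17 + 0.1052·31 = 36.9481
  x_2 = 0.2241·82 + 0.2513·17 + 1.1677·31 = 58.8441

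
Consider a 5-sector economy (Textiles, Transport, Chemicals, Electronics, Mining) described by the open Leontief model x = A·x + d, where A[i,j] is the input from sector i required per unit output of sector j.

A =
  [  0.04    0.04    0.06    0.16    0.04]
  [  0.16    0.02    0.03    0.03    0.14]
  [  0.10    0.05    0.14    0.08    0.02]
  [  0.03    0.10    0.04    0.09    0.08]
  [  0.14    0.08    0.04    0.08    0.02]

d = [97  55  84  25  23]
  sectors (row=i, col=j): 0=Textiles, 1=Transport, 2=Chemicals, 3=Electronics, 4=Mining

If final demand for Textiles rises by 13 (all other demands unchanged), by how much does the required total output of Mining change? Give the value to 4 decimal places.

2.3964

Form M = I − A:
  [  0.96   -0.04   -0.06   -0.16   -0.04]
  [ -0.16    0.98   -0.03   -0.03   -0.14]
  [ -0.10   -0.05    0.86   -0.08   -0.02]
  [ -0.03   -0.10   -0.04    0.91   -0.08]
  [ -0.14   -0.08   -0.04   -0.08    0.98]
Leontief inverse L = M⁻¹:
  [  1.0810    0.0759    0.0911    0.2071    0.0737]
  [  0.2099    1.0553    0.0636    0.0921    0.1681]
  [  0.1498    0.0851    1.1851    0.1380    0.0537]
  [  0.0815    0.1320    0.0684    1.1338    0.1161]
  [  0.1843    0.1112    0.0722    0.1353    1.0563]
Total output x = L · d:
  x_0 = 1.0810·97 + 0.0759·55 + 0.0911·84 + 0.2071·25 + 0.0737·23 = 123.5638
  x_1 = 0.2099·97 + 1.0553·55 + 0.0636·84 + 0.0921·25 + 0.1681·23 = 89.9130
  x_2 = 0.1498·97 + 0.0851·55 + 1.1851·84 + 0.1380·25 + 0.0537·23 = 123.4431
  x_3 = 0.0815·97 + 0.1320·55 + 0.0684·84 + 1.1338·25 + 0.1161·23 = 51.9286
  x_4 = 0.1843·97 + 0.1112·55 + 0.0722·84 + 0.1353·25 + 1.0563·23 = 57.7388
Δx_4 = L[4,0] · Δd_0 = 0.1843 · 13 = 2.3964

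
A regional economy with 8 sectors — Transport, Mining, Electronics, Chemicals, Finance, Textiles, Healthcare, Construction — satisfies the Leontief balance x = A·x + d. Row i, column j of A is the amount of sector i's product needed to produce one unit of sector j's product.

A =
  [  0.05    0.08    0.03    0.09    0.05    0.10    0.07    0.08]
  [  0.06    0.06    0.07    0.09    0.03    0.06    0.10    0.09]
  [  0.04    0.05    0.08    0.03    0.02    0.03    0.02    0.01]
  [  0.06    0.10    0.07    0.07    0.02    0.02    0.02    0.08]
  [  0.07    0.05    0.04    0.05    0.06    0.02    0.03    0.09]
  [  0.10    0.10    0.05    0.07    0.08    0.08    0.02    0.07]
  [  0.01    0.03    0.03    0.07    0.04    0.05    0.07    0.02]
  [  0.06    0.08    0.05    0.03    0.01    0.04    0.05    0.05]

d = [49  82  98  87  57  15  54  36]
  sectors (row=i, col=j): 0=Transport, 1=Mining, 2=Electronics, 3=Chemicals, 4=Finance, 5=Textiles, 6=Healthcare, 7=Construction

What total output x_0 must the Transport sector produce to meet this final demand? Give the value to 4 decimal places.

107.2079

Form M = I − A:
  [  0.95   -0.08   -0.03   -0.09   -0.05   -0.10   -0.07   -0.08]
  [ -0.06    0.94   -0.07   -0.09   -0.03   -0.06   -0.10   -0.09]
  [ -0.04   -0.05    0.92   -0.03   -0.02   -0.03   -0.02   -0.01]
  [ -0.06   -0.10   -0.07    0.93   -0.02   -0.02   -0.02   -0.08]
  [ -0.07   -0.05   -0.04   -0.05    0.94   -0.02   -0.03   -0.09]
  [ -0.10   -0.10   -0.05   -0.07   -0.08    0.92   -0.02   -0.07]
  [ -0.01   -0.03   -0.03   -0.07   -0.04   -0.05    0.93   -0.02]
  [ -0.06   -0.08   -0.05   -0.03   -0.01   -0.04   -0.05    0.95]
Leontief inverse L = M⁻¹:
  [  1.1082    0.1519    0.0832    0.1543    0.0883    0.1510    0.1187    0.1436]
  [  0.1132    1.1285    0.1227    0.1518    0.0650    0.1091    0.1482    0.1478]
  [  0.0674    0.0838    1.1084    0.0611    0.0381    0.0552    0.0437    0.0390]
  [  0.1038    0.1557    0.1146    1.1198    0.0458    0.0594    0.0608    0.1290]
  [  0.1109    0.1012    0.0784    0.0951    1.0857    0.0564    0.0665    0.1362]
  [  0.1622    0.1755    0.1060    0.1379    0.1206    1.1351    0.0721    0.1396]
  [  0.0411    0.0690    0.0602    0.1059    0.0616    0.0765    1.0959    0.0541]
  [  0.0965    0.1260    0.0860    0.0735    0.0343    0.0759    0.0856    1.0904]
Total output x = L · d:
  x_0 = 1.1082·49 + 0.1519·82 + 0.0832·98 + 0.1543·87 + 0.0883·57 + 0.1510·15 + 0.1187·54 + 0.1436·36 = 107.2079
  x_1 = 0.1132·49 + 1.1285·82 + 0.1227·98 + 0.1518·87 + 0.0650·57 + 0.1091·15 + 0.1482·54 + 0.1478·36 = 141.9809
  x_2 = 0.0674·49 + 0.0838·82 + 1.1084·98 + 0.0611·87 + 0.0381·57 + 0.0552·15 + 0.0437·54 + 0.0390·36 = 130.8804
  x_3 = 0.1038·49 + 0.1557·82 + 0.1146·98 + 1.1198·87 + 0.0458·57 + 0.0594·15 + 0.0608·54 + 0.1290·36 = 137.9367
  x_4 = 0.1109·49 + 0.1012·82 + 0.0784·98 + 0.0951·87 + 1.0857·57 + 0.0564·15 + 0.0665·54 + 0.1362·36 = 100.9154
  x_5 = 0.1622·49 + 0.1755·82 + 0.1060·98 + 0.1379·87 + 0.1206·57 + 1.1351·15 + 0.0721·54 + 0.1396·36 = 77.5465
  x_6 = 0.0411·49 + 0.0690·82 + 0.0602·98 + 0.1059·87 + 0.0616·57 + 0.0765·15 + 1.0959·54 + 0.0541·36 = 88.5640
  x_7 = 0.0965·49 + 0.1260·82 + 0.0860·98 + 0.0735·87 + 0.0343·57 + 0.0759·15 + 0.0856·54 + 1.0904·36 = 76.8550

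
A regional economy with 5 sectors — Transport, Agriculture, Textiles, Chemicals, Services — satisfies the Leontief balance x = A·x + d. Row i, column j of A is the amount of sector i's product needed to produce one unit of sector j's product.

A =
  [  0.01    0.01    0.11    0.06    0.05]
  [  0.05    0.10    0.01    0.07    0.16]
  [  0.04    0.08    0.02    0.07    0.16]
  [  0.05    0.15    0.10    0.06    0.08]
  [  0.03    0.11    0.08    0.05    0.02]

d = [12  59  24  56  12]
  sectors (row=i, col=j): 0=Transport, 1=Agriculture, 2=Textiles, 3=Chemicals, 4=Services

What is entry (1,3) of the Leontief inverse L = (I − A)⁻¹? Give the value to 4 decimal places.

L[1,3] = 0.1056

Form M = I − A:
  [  0.99   -0.01   -0.11   -0.06   -0.05]
  [ -0.05    0.90   -0.01   -0.07   -0.16]
  [ -0.04   -0.08    0.98   -0.07   -0.16]
  [ -0.05   -0.15   -0.10    0.94   -0.08]
  [ -0.03   -0.11   -0.08   -0.05    0.98]
Leontief inverse L = M⁻¹:
  [  1.0247    0.0477    0.1312    0.0834    0.0883]
  [  0.0722    1.1594    0.0478    0.1056    0.2094]
  [  0.0611    0.1371    1.0561    0.1037    0.2064]
  [  0.0766    0.2152    0.1357    1.1029    0.1512]
  [  0.0484    0.1538    0.1025    0.0791    1.0712]
Total output x = L · d:
  x_0 = 1.0247·12 + 0.0477·59 + 0.1312·24 + 0.0834·56 + 0.0883·12 = 23.9951
  x_1 = 0.0722·12 + 1.1594·59 + 0.0478·24 + 0.1056·56 + 0.2094·12 = 78.8441
  x_2 = 0.0611·12 + 0.1371·59 + 1.0561·24 + 0.1037·56 + 0.2064·12 = 42.4518
  x_3 = 0.0766·12 + 0.2152·59 + 0.1357·24 + 1.1029·56 + 0.1512·12 = 80.4505
  x_4 = 0.0484·12 + 0.1538·59 + 0.1025·24 + 0.0791·56 + 1.0712·12 = 29.3994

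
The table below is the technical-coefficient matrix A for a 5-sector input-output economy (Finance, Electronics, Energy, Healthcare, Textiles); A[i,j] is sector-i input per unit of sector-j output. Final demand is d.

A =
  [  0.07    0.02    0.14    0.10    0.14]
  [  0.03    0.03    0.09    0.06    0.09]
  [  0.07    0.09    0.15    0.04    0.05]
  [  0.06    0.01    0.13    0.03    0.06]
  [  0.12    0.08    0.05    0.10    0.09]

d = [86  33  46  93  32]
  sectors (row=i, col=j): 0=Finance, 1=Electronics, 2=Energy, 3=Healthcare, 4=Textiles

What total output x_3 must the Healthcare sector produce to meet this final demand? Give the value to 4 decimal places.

120.1005

Form M = I − A:
  [  0.93   -0.02   -0.14   -0.10   -0.14]
  [ -0.03    0.97   -0.09   -0.06   -0.09]
  [ -0.07   -0.09    0.85   -0.04   -0.05]
  [ -0.06   -0.01   -0.13    0.97   -0.06]
  [ -0.12   -0.08   -0.05   -0.10    0.91]
Leontief inverse L = M⁻¹:
  [  1.1303    0.0627    0.2278    0.1507    0.2025]
  [  0.0675    1.0573    0.1447    0.0916    0.1290]
  [  0.1149    0.1255    1.2271    0.0808    0.1028]
  [  0.0966    0.0386    0.1881    1.0612    0.0990]
  [  0.1719    0.1124    0.1308    0.1490    1.1535]
Total output x = L · d:
  x_0 = 1.1303·86 + 0.0627·33 + 0.2278·46 + 0.1507·93 + 0.2025·32 = 130.2451
  x_1 = 0.0675·86 + 1.0573·33 + 0.1447·46 + 0.0916·93 + 0.1290·32 = 60.0035
  x_2 = 0.1149·86 + 0.1255·33 + 1.2271·46 + 0.0808·93 + 0.1028·32 = 81.2770
  x_3 = 0.0966·86 + 0.0386·33 + 0.1881·46 + 1.0612·93 + 0.0990·32 = 120.1005
  x_4 = 0.1719·86 + 0.1124·33 + 0.1308·46 + 0.1490·93 + 1.1535·32 = 75.2787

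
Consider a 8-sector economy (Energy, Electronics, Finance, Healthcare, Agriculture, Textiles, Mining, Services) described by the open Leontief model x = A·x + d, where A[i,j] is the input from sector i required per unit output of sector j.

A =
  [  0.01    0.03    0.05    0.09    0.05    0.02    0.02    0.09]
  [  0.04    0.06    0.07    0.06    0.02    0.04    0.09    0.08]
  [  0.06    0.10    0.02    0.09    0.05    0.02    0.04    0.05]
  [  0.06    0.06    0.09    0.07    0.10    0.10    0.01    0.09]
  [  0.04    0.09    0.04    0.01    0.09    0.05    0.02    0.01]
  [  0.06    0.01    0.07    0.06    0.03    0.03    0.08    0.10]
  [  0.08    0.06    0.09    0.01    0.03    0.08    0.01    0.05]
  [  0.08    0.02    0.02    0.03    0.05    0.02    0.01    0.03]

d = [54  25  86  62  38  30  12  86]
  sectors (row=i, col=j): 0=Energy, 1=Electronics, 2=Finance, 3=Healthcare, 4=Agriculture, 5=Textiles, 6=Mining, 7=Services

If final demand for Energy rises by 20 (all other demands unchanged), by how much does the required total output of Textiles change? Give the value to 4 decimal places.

2.0284

Form M = I − A:
  [  0.99   -0.03   -0.05   -0.09   -0.05   -0.02   -0.02   -0.09]
  [ -0.04    0.94   -0.07   -0.06   -0.02   -0.04   -0.09   -0.08]
  [ -0.06   -0.10    0.98   -0.09   -0.05   -0.02   -0.04   -0.05]
  [ -0.06   -0.06   -0.09    0.93   -0.10   -0.10   -0.01   -0.09]
  [ -0.04   -0.09   -0.04   -0.01    0.91   -0.05   -0.02   -0.01]
  [ -0.06   -0.01   -0.07   -0.06   -0.03    0.97   -0.08   -0.10]
  [ -0.08   -0.06   -0.09   -0.01   -0.03   -0.08    0.99   -0.05]
  [ -0.08   -0.02   -0.02   -0.03   -0.05   -0.02   -0.01    0.97]
Leontief inverse L = M⁻¹:
  [  1.0447    0.0638    0.0821    0.1217    0.0865    0.0486    0.0384    0.1256]
  [  0.0842    1.1017    0.1133    0.1011    0.0595    0.0752    0.1160    0.1282]
  [  0.0982    0.1401    1.0631    0.1298    0.0905    0.0552    0.0663    0.0975]
  [  0.1116    0.1125    0.1404    1.1229    0.1541    0.1404    0.0455    0.1495]
  [  0.0690    0.1244    0.0723    0.0405    1.1203    0.0746    0.0452    0.0457]
  [  0.1014    0.0485    0.1086    0.0984    0.0696    1.0622    0.1005    0.1436]
  [  0.1149    0.0956    0.1247    0.0510    0.0637    0.1049    1.0374    0.0947]
  [  0.1002    0.0427    0.0426    0.0542    0.0748    0.0379    0.0234    1.0569]
Total output x = L · d:
  x_0 = 1.0447·54 + 0.0638·25 + 0.0821·86 + 0.1217·62 + 0.0865·38 + 0.0486·30 + 0.0384·12 + 0.1256·86 = 88.6232
  x_1 = 0.0842·54 + 1.1017·25 + 0.1133·86 + 0.1011·62 + 0.0595·38 + 0.0752·30 + 0.1160·12 + 0.1282·86 = 65.0412
  x_2 = 0.0982·54 + 0.1401·25 + 1.0631·86 + 0.1298·62 + 0.0905·38 + 0.0552·30 + 0.0663·12 + 0.0975·86 = 122.5572
  x_3 = 0.1116·54 + 0.1125·25 + 0.1404·86 + 1.1229·62 + 0.1541·38 + 0.1404·30 + 0.0455·12 + 0.1495·86 = 113.9994
  x_4 = 0.0690·54 + 0.1244·25 + 0.0723·86 + 0.0405·62 + 1.1203·38 + 0.0746·30 + 0.0452·12 + 0.0457·86 = 64.8462
  x_5 = 0.1014·54 + 0.0485·25 + 0.1086·86 + 0.0984·62 + 0.0696·38 + 1.0622·30 + 0.1005·12 + 0.1436·86 = 70.1948
  x_6 = 0.1149·54 + 0.0956·25 + 0.1247·86 + 0.0510·62 + 0.0637·38 + 0.1049·30 + 1.0374·12 + 0.0947·86 = 48.6426
  x_7 = 0.1002·54 + 0.0427·25 + 0.0426·86 + 0.0542·62 + 0.0748·38 + 0.0379·30 + 0.0234·12 + 1.0569·86 = 108.6541
Δx_5 = L[5,0] · Δd_0 = 0.1014 · 20 = 2.0284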